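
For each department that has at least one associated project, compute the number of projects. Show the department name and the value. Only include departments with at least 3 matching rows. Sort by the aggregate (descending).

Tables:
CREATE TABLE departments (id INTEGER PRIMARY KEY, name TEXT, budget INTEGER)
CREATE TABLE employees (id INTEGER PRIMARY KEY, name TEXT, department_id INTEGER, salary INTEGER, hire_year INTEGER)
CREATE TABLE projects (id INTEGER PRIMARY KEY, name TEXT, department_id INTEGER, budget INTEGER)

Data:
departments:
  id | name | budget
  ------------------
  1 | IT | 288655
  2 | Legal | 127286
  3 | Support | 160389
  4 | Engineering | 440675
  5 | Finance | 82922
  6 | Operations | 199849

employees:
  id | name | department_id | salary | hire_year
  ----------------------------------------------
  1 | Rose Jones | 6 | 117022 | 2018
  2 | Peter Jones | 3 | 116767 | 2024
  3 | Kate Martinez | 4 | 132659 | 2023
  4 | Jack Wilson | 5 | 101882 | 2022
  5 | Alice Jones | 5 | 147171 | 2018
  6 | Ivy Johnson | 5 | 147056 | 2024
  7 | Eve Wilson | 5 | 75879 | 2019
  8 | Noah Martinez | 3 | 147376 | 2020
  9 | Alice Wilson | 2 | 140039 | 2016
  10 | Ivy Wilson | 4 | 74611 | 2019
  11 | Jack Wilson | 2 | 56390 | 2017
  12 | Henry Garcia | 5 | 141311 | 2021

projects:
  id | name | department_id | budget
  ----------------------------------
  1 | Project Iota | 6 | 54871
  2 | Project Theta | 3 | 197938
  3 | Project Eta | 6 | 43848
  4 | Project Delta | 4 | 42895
SELECT p.name, COUNT(*) AS n FROM projects c JOIN departments p ON c.department_id = p.id GROUP BY p.id, p.name HAVING COUNT(*) >= 3 ORDER BY n DESC

Execution result:
(no rows)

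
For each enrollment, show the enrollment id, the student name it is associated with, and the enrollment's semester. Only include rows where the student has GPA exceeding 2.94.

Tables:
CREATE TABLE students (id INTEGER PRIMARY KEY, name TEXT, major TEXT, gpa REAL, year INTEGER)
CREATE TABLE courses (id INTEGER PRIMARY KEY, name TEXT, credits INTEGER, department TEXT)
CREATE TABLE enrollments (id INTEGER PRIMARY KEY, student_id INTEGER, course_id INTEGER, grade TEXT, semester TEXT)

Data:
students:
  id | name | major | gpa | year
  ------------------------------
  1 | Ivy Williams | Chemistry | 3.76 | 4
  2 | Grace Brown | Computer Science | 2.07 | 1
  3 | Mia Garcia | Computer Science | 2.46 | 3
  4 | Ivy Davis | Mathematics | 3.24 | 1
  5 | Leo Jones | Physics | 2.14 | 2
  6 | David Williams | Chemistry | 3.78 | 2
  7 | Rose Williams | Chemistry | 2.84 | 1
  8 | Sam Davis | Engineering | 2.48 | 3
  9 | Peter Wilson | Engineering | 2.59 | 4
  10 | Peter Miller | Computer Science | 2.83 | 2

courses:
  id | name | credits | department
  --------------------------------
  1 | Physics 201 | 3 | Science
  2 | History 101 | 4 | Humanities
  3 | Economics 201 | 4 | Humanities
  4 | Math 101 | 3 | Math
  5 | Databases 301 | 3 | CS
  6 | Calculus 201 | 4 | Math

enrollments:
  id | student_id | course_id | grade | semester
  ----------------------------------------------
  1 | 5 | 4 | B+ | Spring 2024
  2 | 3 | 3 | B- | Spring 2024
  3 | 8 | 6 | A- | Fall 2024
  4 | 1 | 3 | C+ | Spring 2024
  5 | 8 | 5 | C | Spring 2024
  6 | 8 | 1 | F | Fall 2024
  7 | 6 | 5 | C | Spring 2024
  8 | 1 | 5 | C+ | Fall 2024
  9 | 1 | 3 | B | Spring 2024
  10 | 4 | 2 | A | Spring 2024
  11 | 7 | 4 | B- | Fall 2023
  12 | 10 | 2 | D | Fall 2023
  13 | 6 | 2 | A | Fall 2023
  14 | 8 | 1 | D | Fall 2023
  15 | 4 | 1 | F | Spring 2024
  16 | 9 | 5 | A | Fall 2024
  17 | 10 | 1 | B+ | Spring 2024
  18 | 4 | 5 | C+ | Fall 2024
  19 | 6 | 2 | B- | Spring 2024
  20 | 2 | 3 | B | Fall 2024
SELECT c.id, p.name AS student, c.semester FROM enrollments c JOIN students p ON c.student_id = p.id WHERE p.gpa > 2.94

Execution result:
id | student | semester
4 | Ivy Williams | Spring 2024
7 | David Williams | Spring 2024
8 | Ivy Williams | Fall 2024
9 | Ivy Williams | Spring 2024
10 | Ivy Davis | Spring 2024
13 | David Williams | Fall 2023
15 | Ivy Davis | Spring 2024
18 | Ivy Davis | Fall 2024
19 | David Williams | Spring 2024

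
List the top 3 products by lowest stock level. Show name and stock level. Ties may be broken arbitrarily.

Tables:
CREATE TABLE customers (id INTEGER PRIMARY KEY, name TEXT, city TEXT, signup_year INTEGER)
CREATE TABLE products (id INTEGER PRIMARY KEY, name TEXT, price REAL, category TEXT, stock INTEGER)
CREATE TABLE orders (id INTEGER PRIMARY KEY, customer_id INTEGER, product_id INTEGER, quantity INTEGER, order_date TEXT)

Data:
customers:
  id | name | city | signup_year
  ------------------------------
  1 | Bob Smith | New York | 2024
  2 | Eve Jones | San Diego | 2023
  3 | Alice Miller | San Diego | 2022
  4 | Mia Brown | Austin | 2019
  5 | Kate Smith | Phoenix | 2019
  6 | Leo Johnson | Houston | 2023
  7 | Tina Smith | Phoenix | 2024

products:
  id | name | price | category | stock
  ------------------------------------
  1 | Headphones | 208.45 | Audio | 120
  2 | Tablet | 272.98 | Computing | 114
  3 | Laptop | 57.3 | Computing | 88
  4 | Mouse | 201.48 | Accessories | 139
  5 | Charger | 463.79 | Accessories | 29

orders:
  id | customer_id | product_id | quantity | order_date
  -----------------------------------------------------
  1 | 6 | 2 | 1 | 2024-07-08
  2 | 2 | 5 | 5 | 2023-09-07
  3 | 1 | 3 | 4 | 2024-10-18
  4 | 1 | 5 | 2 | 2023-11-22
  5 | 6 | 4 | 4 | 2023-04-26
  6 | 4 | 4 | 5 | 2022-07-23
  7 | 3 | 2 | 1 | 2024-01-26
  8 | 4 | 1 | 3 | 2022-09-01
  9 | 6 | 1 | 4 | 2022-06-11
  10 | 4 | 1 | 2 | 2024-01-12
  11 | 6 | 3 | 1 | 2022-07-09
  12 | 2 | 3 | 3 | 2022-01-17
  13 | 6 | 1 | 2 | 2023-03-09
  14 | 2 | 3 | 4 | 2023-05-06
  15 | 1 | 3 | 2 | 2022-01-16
SELECT name, stock FROM products ORDER BY stock ASC LIMIT 3

Execution result:
name | stock
Charger | 29
Laptop | 88
Tablet | 114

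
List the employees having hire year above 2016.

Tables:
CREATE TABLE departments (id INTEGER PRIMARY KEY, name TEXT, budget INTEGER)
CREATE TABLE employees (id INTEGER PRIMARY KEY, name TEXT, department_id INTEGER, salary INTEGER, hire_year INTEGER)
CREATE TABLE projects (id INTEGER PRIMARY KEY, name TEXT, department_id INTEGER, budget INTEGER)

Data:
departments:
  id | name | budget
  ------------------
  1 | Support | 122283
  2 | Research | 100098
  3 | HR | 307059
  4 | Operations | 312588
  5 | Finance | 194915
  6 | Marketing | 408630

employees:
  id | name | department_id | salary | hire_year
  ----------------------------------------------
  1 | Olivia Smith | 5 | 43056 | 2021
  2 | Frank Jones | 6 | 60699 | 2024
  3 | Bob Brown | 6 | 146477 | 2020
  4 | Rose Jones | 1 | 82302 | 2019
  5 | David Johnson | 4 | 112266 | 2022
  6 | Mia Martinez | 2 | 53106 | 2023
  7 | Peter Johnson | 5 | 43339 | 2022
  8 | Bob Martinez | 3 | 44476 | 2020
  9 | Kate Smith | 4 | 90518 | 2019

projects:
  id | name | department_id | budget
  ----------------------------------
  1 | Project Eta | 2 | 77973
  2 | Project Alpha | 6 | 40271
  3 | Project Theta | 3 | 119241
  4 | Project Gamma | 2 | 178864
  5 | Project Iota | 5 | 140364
SELECT name, hire_year FROM employees WHERE hire_year > 2016

Execution result:
name | hire_year
Olivia Smith | 2021
Frank Jones | 2024
Bob Brown | 2020
Rose Jones | 2019
David Johnson | 2022
Mia Martinez | 2023
Peter Johnson | 2022
Bob Martinez | 2020
Kate Smith | 2019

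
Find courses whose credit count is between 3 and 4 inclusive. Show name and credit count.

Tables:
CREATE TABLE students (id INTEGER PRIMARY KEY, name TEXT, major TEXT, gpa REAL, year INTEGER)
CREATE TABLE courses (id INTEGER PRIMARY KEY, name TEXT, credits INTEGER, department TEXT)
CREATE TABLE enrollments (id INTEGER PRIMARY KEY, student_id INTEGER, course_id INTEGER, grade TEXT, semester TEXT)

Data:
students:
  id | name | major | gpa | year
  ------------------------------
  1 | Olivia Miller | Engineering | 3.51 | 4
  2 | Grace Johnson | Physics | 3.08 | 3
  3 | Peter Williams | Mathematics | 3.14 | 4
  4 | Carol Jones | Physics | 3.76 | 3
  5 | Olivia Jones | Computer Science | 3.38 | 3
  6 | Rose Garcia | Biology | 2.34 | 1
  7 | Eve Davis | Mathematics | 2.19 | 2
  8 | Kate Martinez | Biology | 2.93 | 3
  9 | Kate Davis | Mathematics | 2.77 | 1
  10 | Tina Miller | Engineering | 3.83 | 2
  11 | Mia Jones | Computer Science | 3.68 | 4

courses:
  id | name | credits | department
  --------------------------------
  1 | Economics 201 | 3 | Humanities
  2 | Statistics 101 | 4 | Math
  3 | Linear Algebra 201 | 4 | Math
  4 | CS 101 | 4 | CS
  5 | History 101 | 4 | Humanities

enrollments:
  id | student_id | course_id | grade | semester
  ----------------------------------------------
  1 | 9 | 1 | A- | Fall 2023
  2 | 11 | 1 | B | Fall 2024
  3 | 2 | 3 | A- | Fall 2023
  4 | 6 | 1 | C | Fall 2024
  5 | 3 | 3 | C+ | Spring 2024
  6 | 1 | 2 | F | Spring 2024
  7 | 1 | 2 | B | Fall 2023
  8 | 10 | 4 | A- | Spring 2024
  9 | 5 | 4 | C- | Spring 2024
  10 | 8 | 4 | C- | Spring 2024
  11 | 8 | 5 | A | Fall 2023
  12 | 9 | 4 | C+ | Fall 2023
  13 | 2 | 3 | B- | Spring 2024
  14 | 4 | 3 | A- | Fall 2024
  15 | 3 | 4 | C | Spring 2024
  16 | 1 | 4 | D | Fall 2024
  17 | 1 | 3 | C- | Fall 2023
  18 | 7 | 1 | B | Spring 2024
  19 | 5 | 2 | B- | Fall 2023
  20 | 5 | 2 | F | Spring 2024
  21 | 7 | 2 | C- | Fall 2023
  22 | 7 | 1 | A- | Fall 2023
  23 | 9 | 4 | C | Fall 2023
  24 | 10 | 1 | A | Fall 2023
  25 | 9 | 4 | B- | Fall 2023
SELECT name, credits FROM courses WHERE credits BETWEEN 3 AND 4

Execution result:
name | credits
Economics 201 | 3
Statistics 101 | 4
Linear Algebra 201 | 4
CS 101 | 4
History 101 | 4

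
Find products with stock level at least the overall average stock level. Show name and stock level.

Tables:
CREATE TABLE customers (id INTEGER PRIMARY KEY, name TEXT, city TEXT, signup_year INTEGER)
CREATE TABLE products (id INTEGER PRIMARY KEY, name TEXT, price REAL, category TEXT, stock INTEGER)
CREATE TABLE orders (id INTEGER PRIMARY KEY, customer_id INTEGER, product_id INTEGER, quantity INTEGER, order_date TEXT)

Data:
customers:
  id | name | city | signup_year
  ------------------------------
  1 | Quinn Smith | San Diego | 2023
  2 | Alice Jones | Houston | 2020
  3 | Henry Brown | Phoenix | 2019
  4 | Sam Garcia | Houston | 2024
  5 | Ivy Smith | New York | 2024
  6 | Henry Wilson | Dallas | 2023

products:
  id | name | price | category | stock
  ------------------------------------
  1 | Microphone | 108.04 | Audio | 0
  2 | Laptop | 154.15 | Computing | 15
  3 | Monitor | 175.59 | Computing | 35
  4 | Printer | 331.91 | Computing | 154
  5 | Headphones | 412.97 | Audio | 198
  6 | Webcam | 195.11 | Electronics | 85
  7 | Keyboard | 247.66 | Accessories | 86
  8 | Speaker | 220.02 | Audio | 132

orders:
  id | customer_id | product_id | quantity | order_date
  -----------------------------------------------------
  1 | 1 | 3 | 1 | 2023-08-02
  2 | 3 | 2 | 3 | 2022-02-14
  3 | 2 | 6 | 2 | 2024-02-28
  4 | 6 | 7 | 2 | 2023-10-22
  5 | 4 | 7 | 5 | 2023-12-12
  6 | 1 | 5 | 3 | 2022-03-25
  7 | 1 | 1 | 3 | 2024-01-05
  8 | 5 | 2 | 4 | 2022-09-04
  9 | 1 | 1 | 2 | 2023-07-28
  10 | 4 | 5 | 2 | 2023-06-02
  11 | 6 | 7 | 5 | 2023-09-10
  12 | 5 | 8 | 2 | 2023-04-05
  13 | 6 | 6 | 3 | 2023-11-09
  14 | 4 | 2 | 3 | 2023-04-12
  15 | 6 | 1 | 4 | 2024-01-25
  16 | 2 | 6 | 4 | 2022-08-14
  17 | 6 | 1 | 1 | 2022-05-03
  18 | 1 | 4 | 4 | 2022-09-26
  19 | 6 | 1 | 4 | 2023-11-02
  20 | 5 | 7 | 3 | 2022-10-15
SELECT name, stock FROM products WHERE stock >= (SELECT AVG(stock) FROM products)

Execution result:
name | stock
Printer | 154
Headphones | 198
Speaker | 132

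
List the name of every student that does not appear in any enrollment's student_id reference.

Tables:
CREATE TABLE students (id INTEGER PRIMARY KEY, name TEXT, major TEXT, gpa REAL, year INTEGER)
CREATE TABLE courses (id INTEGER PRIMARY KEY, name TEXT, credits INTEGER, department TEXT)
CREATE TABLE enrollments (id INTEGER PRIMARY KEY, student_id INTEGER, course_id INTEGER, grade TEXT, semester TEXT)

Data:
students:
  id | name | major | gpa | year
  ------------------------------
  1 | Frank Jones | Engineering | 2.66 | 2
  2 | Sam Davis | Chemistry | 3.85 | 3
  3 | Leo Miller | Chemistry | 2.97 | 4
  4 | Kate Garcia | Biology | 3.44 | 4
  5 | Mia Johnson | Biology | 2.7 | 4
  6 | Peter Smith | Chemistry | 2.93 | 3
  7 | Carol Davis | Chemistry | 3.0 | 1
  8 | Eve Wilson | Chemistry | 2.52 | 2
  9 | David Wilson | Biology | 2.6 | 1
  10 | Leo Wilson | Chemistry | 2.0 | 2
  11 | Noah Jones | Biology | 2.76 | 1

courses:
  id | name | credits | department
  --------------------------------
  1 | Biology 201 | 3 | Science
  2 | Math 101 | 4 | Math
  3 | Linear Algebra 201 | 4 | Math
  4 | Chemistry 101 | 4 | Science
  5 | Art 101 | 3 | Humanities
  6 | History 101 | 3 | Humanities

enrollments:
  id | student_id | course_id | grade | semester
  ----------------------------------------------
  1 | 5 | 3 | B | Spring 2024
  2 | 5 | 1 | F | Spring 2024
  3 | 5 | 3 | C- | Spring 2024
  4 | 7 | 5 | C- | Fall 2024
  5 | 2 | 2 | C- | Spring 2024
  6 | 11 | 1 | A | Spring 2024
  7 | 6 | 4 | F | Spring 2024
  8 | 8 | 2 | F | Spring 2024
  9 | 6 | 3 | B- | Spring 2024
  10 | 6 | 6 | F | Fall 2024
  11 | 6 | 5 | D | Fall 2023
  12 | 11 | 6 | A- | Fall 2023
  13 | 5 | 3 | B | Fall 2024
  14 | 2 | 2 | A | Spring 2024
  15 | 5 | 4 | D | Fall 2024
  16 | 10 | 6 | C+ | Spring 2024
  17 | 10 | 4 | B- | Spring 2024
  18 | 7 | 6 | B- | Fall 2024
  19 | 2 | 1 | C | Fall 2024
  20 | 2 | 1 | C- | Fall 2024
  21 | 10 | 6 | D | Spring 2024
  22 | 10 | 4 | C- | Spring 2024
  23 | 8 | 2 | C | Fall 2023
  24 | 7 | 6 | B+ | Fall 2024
SELECT p.name FROM students p LEFT JOIN enrollments c ON c.student_id = p.id WHERE c.id IS NULL

Execution result:
name
Frank Jones
Leo Miller
Kate Garcia
David Wilson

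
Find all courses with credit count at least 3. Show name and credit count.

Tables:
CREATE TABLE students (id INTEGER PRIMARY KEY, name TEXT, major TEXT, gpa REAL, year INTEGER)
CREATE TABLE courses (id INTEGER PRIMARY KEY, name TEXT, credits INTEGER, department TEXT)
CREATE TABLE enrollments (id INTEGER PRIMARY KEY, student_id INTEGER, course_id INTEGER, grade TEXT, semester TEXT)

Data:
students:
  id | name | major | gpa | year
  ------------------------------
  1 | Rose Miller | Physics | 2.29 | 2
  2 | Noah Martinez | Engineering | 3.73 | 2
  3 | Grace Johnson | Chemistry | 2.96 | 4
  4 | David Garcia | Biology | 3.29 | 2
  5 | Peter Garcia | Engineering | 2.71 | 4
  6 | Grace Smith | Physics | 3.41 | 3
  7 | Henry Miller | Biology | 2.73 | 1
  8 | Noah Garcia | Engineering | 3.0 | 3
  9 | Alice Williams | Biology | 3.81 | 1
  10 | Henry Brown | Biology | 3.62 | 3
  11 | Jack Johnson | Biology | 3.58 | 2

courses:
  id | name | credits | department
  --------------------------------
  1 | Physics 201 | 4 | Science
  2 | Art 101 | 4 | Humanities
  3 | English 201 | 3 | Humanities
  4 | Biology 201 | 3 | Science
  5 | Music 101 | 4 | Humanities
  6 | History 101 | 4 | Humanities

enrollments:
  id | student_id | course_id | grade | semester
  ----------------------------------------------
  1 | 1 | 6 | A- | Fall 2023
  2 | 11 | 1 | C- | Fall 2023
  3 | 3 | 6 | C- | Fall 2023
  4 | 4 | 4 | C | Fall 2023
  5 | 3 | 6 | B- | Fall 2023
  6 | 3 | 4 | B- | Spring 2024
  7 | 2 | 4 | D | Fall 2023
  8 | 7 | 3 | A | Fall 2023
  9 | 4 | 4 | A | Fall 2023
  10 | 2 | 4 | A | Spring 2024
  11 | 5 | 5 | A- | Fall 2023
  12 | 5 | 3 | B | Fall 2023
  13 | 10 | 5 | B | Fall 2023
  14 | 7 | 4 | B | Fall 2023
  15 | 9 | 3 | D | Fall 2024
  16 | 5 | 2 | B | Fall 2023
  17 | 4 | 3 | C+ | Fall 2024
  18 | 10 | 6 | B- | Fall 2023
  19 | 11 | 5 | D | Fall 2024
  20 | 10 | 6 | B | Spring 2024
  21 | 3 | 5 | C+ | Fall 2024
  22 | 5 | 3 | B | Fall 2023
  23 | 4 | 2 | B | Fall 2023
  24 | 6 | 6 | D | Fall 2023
SELECT name, credits FROM courses WHERE credits >= 3

Execution result:
name | credits
Physics 201 | 4
Art 101 | 4
English 201 | 3
Biology 201 | 3
Music 101 | 4
History 101 | 4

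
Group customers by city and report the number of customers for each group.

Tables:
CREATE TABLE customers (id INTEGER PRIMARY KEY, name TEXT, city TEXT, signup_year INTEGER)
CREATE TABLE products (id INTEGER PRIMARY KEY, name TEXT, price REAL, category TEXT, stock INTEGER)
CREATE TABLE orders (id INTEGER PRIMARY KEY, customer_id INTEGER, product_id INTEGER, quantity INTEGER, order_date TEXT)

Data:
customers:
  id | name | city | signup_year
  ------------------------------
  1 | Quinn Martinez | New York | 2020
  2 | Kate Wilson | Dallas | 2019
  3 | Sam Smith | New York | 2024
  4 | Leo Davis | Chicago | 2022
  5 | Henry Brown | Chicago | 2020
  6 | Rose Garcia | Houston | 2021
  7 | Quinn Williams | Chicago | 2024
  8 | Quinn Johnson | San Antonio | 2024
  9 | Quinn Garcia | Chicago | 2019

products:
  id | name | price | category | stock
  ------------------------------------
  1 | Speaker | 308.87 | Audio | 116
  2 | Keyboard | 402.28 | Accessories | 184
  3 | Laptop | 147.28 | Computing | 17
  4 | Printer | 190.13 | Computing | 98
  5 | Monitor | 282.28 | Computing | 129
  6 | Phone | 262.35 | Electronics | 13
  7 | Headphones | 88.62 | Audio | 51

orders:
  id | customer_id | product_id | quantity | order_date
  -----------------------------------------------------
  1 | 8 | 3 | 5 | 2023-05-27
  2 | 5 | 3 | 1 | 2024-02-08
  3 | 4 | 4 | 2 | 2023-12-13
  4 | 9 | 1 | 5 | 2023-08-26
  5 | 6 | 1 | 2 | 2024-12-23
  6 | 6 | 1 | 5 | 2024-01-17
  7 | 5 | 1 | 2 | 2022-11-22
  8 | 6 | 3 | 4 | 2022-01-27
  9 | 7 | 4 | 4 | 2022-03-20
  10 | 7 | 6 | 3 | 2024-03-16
SELECT city, COUNT(*) AS n FROM customers GROUP BY city

Execution result:
city | n
Chicago | 4
Dallas | 1
Houston | 1
New York | 2
San Antonio | 1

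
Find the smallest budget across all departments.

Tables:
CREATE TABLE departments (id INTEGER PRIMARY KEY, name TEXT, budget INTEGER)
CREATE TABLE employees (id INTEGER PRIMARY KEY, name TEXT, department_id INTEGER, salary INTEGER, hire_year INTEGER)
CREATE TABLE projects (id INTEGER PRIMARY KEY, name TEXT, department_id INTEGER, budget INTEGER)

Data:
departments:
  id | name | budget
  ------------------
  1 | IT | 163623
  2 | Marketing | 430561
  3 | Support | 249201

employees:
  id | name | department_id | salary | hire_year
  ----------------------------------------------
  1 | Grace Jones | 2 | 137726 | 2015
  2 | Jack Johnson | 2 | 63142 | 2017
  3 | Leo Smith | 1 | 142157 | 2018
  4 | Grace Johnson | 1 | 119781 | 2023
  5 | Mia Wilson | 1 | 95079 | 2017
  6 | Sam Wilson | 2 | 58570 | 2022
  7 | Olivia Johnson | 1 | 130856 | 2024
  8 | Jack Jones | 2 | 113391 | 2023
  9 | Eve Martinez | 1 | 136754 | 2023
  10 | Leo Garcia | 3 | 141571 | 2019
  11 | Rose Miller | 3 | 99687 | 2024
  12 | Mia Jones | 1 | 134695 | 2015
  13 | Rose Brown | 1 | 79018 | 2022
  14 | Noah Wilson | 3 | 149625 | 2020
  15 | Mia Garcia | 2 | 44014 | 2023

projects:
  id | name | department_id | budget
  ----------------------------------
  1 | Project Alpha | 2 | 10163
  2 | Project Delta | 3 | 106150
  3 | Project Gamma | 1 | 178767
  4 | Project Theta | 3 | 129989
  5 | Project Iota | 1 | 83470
SELECT MIN(budget) FROM departments

Execution result:
163623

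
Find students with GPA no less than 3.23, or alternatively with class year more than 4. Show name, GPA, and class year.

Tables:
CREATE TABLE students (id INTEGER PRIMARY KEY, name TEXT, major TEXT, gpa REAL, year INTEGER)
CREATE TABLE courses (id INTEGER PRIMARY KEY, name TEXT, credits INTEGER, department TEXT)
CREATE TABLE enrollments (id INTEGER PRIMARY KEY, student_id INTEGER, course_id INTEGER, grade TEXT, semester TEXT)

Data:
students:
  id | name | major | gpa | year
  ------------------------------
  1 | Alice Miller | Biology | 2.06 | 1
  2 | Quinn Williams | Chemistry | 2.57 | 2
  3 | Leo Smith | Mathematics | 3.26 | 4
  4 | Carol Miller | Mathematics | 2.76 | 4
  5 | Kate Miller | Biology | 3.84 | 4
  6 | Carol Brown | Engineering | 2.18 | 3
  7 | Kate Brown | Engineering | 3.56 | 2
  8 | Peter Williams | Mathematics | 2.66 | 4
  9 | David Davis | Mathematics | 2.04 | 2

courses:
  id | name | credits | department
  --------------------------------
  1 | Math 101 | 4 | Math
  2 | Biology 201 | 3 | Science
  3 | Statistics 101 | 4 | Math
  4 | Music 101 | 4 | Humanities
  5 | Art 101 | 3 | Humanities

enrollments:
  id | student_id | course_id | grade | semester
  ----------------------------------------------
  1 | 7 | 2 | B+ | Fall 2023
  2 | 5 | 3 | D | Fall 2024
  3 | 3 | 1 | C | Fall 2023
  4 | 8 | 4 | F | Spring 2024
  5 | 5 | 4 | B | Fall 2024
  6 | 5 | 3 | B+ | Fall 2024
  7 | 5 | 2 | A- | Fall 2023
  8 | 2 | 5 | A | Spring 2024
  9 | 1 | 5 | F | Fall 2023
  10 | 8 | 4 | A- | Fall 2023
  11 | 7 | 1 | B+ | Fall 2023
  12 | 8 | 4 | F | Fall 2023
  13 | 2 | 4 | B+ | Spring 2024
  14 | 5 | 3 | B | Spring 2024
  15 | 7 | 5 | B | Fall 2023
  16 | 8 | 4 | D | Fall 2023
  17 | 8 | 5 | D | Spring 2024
SELECT name, gpa, year FROM students WHERE gpa >= 3.23 OR year > 4

Execution result:
name | gpa | year
Leo Smith | 3.26 | 4
Kate Miller | 3.84 | 4
Kate Brown | 3.56 | 2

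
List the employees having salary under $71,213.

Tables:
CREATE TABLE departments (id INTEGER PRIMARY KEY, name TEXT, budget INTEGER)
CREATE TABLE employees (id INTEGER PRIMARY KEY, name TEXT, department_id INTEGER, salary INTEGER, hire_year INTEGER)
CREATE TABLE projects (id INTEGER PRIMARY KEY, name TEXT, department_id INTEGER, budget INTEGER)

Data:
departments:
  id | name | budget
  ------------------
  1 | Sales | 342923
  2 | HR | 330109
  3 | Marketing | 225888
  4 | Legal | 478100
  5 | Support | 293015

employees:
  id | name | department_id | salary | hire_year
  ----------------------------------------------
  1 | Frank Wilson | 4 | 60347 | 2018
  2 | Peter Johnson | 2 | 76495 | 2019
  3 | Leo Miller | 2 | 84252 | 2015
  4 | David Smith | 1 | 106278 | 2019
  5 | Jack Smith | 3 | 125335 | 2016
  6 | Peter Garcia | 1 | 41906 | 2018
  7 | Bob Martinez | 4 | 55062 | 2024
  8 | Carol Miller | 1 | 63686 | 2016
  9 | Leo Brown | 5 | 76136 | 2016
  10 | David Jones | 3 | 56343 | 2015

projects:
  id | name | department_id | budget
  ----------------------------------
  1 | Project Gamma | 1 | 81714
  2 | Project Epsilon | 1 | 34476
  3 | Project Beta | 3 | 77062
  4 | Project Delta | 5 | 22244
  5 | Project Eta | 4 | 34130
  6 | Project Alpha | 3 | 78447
SELECT name, salary FROM employees WHERE salary < 71213

Execution result:
name | salary
Frank Wilson | 60347
Peter Garcia | 41906
Bob Martinez | 55062
Carol Miller | 63686
David Jones | 56343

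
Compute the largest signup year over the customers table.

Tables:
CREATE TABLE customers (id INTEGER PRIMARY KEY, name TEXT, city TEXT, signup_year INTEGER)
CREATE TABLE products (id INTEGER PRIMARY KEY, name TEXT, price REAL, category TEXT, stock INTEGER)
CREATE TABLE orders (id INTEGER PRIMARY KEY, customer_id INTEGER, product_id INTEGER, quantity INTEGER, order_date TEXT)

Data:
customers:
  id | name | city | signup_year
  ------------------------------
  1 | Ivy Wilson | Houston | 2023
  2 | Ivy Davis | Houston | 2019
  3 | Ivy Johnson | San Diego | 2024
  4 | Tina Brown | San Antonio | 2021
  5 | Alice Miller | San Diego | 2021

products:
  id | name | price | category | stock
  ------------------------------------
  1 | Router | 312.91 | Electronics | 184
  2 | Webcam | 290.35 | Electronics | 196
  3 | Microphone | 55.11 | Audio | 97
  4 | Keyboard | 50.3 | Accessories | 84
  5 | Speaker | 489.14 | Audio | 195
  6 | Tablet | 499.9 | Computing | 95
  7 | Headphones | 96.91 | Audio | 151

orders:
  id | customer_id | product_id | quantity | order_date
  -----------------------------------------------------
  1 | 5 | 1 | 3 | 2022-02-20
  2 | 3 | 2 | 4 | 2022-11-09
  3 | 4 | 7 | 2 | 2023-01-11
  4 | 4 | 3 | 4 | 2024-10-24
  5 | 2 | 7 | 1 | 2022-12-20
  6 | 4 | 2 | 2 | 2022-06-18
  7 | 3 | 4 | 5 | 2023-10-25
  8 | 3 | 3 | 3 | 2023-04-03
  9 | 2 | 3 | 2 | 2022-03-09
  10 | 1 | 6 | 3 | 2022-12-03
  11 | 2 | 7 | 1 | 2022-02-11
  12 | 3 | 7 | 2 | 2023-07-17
SELECT MAX(signup_year) FROM customers

Execution result:
2024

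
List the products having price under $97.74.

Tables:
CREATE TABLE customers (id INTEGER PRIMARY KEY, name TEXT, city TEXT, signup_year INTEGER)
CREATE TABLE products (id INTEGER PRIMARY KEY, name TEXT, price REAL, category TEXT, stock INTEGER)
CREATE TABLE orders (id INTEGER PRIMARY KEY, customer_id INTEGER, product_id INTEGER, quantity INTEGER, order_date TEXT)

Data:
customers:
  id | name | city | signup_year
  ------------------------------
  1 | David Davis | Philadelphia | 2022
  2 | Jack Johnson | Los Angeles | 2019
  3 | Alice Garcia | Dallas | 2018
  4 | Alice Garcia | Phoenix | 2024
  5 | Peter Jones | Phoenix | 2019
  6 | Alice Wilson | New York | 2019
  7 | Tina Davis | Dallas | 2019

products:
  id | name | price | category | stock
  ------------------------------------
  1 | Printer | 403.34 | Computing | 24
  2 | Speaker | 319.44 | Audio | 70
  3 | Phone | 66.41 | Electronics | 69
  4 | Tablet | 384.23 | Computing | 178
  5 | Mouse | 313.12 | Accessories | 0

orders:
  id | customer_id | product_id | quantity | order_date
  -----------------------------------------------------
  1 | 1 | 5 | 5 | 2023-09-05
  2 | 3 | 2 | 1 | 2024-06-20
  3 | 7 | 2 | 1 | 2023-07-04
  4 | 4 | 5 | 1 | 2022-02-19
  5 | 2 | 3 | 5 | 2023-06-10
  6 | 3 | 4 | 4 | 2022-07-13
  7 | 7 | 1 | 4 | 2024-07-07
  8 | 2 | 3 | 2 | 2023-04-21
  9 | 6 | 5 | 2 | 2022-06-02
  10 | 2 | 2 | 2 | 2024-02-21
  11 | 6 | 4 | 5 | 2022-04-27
SELECT name, price FROM products WHERE price < 97.74

Execution result:
name | price
Phone | 66.41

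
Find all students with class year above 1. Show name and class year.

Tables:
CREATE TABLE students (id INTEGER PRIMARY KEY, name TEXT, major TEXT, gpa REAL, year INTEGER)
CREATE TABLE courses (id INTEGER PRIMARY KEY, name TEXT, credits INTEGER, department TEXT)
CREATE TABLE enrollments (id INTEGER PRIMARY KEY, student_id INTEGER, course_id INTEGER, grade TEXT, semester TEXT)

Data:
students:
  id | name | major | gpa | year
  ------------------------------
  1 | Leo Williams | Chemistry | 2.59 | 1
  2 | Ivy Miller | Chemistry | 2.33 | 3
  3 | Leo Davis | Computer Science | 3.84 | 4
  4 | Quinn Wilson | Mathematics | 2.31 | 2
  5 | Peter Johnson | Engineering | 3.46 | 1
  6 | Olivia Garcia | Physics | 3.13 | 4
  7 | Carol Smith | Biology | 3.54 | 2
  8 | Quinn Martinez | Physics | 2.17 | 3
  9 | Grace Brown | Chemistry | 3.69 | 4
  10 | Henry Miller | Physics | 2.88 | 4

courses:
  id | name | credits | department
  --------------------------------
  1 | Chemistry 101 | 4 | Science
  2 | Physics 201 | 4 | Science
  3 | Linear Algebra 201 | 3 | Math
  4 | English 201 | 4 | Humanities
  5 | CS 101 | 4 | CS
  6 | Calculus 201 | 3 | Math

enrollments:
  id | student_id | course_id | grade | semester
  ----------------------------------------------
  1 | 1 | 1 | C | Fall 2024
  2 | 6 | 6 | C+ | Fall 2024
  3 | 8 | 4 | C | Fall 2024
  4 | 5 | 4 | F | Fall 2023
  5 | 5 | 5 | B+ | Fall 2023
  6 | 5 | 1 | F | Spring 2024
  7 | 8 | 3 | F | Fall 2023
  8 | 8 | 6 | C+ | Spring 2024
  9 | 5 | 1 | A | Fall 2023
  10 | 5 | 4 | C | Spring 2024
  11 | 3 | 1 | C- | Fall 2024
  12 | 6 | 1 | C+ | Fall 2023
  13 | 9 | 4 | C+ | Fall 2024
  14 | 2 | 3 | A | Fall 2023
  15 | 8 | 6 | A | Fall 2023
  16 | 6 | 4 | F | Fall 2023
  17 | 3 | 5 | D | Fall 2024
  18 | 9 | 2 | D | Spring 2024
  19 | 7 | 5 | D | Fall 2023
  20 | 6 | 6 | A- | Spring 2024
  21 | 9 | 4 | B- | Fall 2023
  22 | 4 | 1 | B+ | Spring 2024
SELECT name, year FROM students WHERE year > 1

Execution result:
name | year
Ivy Miller | 3
Leo Davis | 4
Quinn Wilson | 2
Olivia Garcia | 4
Carol Smith | 2
Quinn Martinez | 3
Grace Brown | 4
Henry Miller | 4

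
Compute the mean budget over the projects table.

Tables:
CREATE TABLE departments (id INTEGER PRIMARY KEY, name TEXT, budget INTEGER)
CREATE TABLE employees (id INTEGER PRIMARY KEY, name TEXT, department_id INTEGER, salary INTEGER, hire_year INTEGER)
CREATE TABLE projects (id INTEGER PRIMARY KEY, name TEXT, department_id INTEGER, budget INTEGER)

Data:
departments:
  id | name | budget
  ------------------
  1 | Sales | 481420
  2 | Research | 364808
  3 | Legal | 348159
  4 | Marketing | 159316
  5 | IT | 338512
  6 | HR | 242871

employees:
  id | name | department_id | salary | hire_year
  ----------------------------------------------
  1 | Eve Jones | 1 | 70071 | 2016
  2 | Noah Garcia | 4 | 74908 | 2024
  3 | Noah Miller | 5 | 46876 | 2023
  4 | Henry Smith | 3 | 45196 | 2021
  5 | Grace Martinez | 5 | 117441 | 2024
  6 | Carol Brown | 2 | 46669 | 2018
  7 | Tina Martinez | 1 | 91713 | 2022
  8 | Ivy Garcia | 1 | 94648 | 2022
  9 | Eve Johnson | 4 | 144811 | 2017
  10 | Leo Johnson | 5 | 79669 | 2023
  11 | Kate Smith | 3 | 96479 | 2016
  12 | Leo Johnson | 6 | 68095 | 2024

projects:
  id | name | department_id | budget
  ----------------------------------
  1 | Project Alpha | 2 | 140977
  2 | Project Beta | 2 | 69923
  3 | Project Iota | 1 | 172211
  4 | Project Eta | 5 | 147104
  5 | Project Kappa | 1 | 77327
SELECT AVG(budget) FROM projects

Execution result:
121508.40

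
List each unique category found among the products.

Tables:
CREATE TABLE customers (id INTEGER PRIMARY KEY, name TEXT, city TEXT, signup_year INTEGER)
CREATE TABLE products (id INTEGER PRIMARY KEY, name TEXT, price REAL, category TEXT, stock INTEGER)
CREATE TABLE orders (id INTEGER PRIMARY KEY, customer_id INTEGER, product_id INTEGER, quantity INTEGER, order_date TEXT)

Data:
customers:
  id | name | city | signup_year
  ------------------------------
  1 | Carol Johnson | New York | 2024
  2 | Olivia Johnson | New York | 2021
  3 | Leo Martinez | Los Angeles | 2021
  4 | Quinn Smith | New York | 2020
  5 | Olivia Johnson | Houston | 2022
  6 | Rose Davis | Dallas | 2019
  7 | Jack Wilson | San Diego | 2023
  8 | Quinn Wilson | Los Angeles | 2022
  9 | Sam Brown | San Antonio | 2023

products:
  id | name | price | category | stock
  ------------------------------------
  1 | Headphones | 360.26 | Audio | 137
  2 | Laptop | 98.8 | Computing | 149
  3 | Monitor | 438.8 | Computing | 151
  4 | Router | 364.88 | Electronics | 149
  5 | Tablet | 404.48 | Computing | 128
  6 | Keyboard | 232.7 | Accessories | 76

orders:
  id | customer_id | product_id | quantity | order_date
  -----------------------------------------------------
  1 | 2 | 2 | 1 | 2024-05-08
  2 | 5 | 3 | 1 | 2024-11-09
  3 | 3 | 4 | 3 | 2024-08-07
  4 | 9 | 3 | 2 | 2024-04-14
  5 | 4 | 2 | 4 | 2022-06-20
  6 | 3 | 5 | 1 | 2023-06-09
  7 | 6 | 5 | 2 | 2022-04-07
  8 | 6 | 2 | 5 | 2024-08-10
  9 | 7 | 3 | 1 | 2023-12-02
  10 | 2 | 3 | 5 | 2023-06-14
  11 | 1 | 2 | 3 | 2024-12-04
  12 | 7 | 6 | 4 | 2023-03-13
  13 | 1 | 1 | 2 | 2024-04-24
SELECT DISTINCT category FROM products

Execution result:
category
Audio
Computing
Electronics
Accessories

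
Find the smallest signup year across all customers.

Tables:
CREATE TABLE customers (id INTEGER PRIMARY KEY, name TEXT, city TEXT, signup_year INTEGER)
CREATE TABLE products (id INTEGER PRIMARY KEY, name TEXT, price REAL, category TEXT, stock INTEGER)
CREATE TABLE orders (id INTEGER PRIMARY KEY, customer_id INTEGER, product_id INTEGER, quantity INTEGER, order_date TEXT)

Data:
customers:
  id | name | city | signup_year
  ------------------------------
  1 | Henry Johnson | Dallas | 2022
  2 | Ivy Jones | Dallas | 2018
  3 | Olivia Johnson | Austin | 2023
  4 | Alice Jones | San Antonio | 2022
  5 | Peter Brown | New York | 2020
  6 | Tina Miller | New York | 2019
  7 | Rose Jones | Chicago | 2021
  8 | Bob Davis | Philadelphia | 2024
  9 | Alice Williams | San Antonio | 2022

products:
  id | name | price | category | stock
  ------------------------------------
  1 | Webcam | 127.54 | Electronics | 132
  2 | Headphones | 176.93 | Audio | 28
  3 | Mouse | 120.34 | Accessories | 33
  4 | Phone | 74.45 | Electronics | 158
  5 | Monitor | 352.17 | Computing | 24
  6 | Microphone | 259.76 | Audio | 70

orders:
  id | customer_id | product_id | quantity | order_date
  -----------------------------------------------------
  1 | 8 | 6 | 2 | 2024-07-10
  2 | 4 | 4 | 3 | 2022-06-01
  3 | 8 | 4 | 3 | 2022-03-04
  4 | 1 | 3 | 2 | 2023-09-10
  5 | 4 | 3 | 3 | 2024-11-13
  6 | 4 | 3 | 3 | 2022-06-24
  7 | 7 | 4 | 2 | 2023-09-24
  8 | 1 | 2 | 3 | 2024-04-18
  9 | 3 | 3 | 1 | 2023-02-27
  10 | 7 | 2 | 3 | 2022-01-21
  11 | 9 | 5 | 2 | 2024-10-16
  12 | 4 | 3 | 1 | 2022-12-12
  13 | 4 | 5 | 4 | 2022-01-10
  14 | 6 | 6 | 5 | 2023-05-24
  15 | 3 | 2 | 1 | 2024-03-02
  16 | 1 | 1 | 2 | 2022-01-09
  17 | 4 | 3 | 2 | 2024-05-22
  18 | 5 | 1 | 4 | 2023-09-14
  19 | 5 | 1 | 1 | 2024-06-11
SELECT MIN(signup_year) FROM customers

Execution result:
2018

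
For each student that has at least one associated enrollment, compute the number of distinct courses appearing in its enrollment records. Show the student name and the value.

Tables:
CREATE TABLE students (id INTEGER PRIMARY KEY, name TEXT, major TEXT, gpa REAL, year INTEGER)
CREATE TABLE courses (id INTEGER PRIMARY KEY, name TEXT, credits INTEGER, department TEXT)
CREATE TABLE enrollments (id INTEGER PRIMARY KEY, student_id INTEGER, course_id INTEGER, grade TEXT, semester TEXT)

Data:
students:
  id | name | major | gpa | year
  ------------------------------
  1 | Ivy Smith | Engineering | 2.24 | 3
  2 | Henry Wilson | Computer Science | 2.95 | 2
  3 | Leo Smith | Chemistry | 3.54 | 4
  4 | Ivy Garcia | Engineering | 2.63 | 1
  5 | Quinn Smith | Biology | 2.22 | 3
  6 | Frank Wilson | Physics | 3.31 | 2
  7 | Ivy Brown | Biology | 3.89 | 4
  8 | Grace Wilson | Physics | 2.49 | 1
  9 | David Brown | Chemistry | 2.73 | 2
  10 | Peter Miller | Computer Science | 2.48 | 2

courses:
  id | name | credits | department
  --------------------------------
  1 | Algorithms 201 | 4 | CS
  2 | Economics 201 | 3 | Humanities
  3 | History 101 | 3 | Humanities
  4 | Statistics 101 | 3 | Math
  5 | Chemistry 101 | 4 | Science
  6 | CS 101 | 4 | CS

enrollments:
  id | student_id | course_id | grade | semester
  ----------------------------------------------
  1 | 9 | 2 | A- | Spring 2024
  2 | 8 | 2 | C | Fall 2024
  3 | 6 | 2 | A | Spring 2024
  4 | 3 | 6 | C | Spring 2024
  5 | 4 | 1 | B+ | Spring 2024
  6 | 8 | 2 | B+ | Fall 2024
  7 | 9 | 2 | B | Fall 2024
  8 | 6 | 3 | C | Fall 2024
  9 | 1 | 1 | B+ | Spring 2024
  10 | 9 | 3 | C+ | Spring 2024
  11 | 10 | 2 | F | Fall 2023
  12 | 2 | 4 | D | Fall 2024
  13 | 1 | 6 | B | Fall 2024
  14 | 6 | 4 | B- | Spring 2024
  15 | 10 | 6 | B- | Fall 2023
SELECT p.name, COUNT(DISTINCT c.course_id) AS distinct_course_count FROM enrollments c JOIN students p ON c.student_id = p.id GROUP BY p.id, p.name

Execution result:
name | distinct_course_count
Ivy Smith | 2
Henry Wilson | 1
Leo Smith | 1
Ivy Garcia | 1
Frank Wilson | 3
Grace Wilson | 1
David Brown | 2
Peter Miller | 2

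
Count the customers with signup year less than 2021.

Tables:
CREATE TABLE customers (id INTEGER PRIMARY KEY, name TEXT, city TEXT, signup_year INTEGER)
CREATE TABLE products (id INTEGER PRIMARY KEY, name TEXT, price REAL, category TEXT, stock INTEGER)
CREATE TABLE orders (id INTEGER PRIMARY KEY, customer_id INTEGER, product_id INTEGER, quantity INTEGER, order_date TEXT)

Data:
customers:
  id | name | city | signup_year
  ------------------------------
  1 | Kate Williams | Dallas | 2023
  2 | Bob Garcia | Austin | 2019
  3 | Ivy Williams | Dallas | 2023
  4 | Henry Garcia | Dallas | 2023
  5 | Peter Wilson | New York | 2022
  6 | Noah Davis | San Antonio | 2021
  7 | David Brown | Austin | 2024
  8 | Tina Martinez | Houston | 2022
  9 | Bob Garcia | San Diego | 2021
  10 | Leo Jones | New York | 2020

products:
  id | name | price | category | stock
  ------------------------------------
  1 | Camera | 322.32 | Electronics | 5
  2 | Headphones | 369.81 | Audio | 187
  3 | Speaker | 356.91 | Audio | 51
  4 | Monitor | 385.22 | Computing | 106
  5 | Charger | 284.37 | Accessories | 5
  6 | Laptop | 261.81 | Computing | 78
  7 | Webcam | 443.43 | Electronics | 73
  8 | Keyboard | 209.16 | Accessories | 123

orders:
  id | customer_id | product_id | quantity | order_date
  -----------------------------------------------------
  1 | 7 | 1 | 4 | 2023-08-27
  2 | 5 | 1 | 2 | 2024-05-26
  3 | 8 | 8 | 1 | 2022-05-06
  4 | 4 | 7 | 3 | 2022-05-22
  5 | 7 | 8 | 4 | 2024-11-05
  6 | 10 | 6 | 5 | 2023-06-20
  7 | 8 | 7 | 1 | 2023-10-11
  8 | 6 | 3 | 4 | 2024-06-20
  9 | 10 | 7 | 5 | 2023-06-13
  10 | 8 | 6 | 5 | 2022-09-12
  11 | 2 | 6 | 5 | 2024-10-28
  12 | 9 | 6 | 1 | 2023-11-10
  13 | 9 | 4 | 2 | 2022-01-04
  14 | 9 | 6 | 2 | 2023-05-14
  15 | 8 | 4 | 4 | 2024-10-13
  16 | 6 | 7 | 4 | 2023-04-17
SELECT COUNT(*) FROM customers WHERE signup_year < 2021

Execution result:
2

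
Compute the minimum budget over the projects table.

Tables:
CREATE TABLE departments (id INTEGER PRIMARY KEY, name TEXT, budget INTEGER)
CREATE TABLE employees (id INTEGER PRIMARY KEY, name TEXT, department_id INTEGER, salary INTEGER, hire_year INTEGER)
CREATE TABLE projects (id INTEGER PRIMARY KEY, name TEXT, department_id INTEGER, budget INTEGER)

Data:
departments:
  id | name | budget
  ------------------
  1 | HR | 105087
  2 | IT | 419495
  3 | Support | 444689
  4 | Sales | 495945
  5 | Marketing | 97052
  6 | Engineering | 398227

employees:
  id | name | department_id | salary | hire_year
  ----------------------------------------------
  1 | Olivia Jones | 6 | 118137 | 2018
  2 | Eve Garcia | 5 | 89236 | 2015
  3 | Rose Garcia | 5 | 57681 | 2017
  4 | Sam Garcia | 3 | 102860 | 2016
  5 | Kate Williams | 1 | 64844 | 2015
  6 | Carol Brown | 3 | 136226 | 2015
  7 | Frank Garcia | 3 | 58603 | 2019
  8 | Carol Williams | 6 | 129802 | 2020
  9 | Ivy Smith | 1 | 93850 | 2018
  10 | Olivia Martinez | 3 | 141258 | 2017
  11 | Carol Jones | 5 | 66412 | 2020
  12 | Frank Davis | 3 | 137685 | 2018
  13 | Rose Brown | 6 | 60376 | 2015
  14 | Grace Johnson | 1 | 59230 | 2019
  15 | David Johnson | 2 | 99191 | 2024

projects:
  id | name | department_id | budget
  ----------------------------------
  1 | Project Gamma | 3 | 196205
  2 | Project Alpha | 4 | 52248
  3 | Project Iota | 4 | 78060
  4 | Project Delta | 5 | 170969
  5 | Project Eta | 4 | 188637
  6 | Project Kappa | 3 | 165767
SELECT MIN(budget) FROM projects

Execution result:
52248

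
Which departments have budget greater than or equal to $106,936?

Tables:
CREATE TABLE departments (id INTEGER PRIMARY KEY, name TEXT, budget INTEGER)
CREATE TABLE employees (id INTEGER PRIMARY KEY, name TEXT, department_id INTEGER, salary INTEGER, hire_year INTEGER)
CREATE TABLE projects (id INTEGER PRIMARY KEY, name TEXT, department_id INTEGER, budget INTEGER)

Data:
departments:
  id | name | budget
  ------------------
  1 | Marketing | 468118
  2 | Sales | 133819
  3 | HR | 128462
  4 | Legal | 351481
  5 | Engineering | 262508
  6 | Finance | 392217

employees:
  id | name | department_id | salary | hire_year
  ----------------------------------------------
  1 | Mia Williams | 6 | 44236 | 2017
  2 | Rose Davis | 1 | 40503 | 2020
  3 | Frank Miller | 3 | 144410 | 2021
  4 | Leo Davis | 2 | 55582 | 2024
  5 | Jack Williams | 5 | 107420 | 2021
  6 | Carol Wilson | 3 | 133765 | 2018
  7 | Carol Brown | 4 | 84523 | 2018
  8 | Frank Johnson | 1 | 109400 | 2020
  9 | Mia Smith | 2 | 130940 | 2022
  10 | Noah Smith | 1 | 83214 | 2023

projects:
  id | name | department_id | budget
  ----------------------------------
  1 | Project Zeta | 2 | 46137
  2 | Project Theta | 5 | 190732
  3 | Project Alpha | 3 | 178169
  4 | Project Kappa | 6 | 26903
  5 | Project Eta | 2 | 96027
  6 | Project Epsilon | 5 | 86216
SELECT name, budget FROM departments WHERE budget >= 106936

Execution result:
name | budget
Marketing | 468118
Sales | 133819
HR | 128462
Legal | 351481
Engineering | 262508
Finance | 392217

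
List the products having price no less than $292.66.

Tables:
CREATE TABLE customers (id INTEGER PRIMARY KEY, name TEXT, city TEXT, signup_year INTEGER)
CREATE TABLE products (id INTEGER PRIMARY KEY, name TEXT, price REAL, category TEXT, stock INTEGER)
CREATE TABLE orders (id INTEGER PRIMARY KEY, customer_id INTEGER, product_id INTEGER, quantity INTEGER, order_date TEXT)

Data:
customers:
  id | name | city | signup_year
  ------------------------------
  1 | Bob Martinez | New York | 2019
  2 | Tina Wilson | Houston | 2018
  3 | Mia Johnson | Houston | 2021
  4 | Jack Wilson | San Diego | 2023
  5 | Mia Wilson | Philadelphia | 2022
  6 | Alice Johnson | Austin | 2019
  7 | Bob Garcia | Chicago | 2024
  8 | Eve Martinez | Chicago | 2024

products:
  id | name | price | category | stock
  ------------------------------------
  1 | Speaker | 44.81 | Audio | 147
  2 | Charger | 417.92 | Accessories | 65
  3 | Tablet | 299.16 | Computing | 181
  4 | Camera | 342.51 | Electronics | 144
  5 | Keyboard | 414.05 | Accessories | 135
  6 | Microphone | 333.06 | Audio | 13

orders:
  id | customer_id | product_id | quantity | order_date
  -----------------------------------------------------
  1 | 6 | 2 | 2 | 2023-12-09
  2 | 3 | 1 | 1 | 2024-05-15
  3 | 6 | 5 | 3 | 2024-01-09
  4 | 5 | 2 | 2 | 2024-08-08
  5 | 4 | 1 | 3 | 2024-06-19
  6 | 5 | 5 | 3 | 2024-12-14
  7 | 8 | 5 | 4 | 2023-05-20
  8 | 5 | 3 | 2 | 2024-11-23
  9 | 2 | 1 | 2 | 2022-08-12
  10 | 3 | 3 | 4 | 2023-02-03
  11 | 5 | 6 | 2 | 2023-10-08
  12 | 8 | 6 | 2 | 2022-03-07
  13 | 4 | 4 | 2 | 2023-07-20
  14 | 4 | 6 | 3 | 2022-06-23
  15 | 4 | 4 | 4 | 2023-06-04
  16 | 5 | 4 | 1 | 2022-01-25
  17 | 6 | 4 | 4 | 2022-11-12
SELECT name, price FROM products WHERE price >= 292.66

Execution result:
name | price
Charger | 417.92
Tablet | 299.16
Camera | 342.51
Keyboard | 414.05
Microphone | 333.06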